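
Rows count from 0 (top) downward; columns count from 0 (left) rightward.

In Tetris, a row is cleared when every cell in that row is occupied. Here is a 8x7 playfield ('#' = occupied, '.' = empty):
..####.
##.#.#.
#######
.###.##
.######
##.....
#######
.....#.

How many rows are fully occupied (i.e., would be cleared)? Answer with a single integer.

Check each row:
  row 0: 3 empty cells -> not full
  row 1: 3 empty cells -> not full
  row 2: 0 empty cells -> FULL (clear)
  row 3: 2 empty cells -> not full
  row 4: 1 empty cell -> not full
  row 5: 5 empty cells -> not full
  row 6: 0 empty cells -> FULL (clear)
  row 7: 6 empty cells -> not full
Total rows cleared: 2

Answer: 2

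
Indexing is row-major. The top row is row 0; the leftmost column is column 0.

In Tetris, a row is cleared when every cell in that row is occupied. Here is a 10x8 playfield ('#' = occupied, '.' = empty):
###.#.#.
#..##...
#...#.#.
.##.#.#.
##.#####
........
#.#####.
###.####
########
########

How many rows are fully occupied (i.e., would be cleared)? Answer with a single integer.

Answer: 2

Derivation:
Check each row:
  row 0: 3 empty cells -> not full
  row 1: 5 empty cells -> not full
  row 2: 5 empty cells -> not full
  row 3: 4 empty cells -> not full
  row 4: 1 empty cell -> not full
  row 5: 8 empty cells -> not full
  row 6: 2 empty cells -> not full
  row 7: 1 empty cell -> not full
  row 8: 0 empty cells -> FULL (clear)
  row 9: 0 empty cells -> FULL (clear)
Total rows cleared: 2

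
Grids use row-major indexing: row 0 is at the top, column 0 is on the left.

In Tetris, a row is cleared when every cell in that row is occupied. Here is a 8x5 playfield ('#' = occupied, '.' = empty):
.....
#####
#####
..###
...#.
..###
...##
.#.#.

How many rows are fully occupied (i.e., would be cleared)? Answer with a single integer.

Check each row:
  row 0: 5 empty cells -> not full
  row 1: 0 empty cells -> FULL (clear)
  row 2: 0 empty cells -> FULL (clear)
  row 3: 2 empty cells -> not full
  row 4: 4 empty cells -> not full
  row 5: 2 empty cells -> not full
  row 6: 3 empty cells -> not full
  row 7: 3 empty cells -> not full
Total rows cleared: 2

Answer: 2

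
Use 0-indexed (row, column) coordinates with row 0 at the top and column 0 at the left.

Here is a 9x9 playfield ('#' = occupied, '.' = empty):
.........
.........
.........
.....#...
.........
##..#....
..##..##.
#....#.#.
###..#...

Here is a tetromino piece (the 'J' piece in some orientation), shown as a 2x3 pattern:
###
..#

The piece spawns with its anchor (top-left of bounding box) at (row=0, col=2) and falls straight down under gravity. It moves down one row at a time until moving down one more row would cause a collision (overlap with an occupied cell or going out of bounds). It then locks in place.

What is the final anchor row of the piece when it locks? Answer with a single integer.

Answer: 3

Derivation:
Spawn at (row=0, col=2). Try each row:
  row 0: fits
  row 1: fits
  row 2: fits
  row 3: fits
  row 4: blocked -> lock at row 3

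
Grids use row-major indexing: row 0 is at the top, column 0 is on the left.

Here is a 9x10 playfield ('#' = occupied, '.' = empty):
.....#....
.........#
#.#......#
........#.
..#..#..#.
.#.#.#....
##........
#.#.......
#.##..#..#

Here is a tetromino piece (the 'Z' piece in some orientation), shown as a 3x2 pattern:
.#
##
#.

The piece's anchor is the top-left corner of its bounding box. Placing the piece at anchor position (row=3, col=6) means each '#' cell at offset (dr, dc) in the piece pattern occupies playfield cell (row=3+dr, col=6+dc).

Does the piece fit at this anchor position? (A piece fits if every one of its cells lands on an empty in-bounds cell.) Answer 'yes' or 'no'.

Check each piece cell at anchor (3, 6):
  offset (0,1) -> (3,7): empty -> OK
  offset (1,0) -> (4,6): empty -> OK
  offset (1,1) -> (4,7): empty -> OK
  offset (2,0) -> (5,6): empty -> OK
All cells valid: yes

Answer: yes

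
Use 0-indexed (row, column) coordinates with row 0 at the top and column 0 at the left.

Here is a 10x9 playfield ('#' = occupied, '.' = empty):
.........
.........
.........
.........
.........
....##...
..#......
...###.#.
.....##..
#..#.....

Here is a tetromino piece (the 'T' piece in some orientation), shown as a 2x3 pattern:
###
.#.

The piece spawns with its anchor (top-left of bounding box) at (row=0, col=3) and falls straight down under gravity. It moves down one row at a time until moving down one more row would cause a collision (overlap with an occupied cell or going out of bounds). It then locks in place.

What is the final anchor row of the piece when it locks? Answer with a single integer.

Spawn at (row=0, col=3). Try each row:
  row 0: fits
  row 1: fits
  row 2: fits
  row 3: fits
  row 4: blocked -> lock at row 3

Answer: 3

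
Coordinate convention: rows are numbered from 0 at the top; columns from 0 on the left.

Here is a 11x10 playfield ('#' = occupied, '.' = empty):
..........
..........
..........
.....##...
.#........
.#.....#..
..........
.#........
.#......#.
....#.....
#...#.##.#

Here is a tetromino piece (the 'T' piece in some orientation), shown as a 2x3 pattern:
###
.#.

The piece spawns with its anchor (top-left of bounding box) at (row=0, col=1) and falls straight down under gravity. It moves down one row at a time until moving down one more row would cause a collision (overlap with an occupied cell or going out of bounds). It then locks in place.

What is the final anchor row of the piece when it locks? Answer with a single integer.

Spawn at (row=0, col=1). Try each row:
  row 0: fits
  row 1: fits
  row 2: fits
  row 3: fits
  row 4: blocked -> lock at row 3

Answer: 3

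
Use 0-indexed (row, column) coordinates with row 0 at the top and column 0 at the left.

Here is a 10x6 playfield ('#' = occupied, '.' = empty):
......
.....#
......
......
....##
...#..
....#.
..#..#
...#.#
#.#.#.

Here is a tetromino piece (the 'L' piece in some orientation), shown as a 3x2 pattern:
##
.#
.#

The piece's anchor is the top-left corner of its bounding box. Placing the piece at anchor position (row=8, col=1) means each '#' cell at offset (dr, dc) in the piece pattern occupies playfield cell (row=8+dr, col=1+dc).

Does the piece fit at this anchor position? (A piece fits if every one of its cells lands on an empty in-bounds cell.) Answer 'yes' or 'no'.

Answer: no

Derivation:
Check each piece cell at anchor (8, 1):
  offset (0,0) -> (8,1): empty -> OK
  offset (0,1) -> (8,2): empty -> OK
  offset (1,1) -> (9,2): occupied ('#') -> FAIL
  offset (2,1) -> (10,2): out of bounds -> FAIL
All cells valid: no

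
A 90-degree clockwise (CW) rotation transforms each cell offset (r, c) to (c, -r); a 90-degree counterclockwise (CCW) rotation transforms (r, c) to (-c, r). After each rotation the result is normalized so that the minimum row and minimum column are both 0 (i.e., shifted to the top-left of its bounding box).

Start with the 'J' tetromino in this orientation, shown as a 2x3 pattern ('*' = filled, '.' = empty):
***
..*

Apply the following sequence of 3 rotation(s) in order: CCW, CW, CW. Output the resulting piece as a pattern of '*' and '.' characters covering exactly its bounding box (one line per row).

Answer: .*
.*
**

Derivation:
Start:
***
..*
After rotation 1 (CCW):
**
*.
*.
After rotation 2 (CW):
***
..*
After rotation 3 (CW):
.*
.*
**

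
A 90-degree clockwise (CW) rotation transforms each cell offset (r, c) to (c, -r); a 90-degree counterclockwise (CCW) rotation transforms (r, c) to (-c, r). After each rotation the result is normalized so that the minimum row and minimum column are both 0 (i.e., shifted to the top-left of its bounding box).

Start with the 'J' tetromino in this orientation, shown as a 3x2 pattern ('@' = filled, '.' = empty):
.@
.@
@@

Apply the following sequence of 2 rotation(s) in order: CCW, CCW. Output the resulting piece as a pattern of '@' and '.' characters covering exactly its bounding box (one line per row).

Start:
.@
.@
@@
After rotation 1 (CCW):
@@@
..@
After rotation 2 (CCW):
@@
@.
@.

Answer: @@
@.
@.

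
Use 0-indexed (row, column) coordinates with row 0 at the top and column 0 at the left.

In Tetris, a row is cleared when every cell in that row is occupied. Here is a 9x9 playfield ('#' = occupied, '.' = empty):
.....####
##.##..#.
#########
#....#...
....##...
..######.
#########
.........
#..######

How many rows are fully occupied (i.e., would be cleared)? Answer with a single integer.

Check each row:
  row 0: 5 empty cells -> not full
  row 1: 4 empty cells -> not full
  row 2: 0 empty cells -> FULL (clear)
  row 3: 7 empty cells -> not full
  row 4: 7 empty cells -> not full
  row 5: 3 empty cells -> not full
  row 6: 0 empty cells -> FULL (clear)
  row 7: 9 empty cells -> not full
  row 8: 2 empty cells -> not full
Total rows cleared: 2

Answer: 2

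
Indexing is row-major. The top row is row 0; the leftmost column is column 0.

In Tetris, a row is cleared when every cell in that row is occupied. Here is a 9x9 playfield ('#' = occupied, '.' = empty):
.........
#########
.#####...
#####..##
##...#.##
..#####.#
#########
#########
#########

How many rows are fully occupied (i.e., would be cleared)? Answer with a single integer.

Answer: 4

Derivation:
Check each row:
  row 0: 9 empty cells -> not full
  row 1: 0 empty cells -> FULL (clear)
  row 2: 4 empty cells -> not full
  row 3: 2 empty cells -> not full
  row 4: 4 empty cells -> not full
  row 5: 3 empty cells -> not full
  row 6: 0 empty cells -> FULL (clear)
  row 7: 0 empty cells -> FULL (clear)
  row 8: 0 empty cells -> FULL (clear)
Total rows cleared: 4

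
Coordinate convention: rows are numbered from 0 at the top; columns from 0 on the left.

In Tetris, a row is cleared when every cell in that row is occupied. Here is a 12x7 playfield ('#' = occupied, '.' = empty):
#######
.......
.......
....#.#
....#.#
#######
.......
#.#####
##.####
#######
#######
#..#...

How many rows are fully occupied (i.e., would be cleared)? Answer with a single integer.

Answer: 4

Derivation:
Check each row:
  row 0: 0 empty cells -> FULL (clear)
  row 1: 7 empty cells -> not full
  row 2: 7 empty cells -> not full
  row 3: 5 empty cells -> not full
  row 4: 5 empty cells -> not full
  row 5: 0 empty cells -> FULL (clear)
  row 6: 7 empty cells -> not full
  row 7: 1 empty cell -> not full
  row 8: 1 empty cell -> not full
  row 9: 0 empty cells -> FULL (clear)
  row 10: 0 empty cells -> FULL (clear)
  row 11: 5 empty cells -> not full
Total rows cleared: 4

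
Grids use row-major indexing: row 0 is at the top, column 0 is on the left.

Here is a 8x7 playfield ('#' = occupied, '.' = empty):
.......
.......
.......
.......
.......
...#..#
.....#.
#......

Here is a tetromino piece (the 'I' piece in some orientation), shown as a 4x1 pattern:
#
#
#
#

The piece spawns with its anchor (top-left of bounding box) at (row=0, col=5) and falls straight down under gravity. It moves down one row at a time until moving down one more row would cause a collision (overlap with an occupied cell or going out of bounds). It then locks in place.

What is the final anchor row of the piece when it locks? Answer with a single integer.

Answer: 2

Derivation:
Spawn at (row=0, col=5). Try each row:
  row 0: fits
  row 1: fits
  row 2: fits
  row 3: blocked -> lock at row 2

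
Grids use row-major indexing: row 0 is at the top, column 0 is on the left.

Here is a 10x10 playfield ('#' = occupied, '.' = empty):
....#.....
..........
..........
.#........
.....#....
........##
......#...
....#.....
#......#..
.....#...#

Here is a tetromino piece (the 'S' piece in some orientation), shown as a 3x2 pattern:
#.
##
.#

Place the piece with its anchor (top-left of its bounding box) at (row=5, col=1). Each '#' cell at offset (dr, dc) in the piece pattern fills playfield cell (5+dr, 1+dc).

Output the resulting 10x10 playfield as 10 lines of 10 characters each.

Answer: ....#.....
..........
..........
.#........
.....#....
.#......##
.##...#...
..#.#.....
#......#..
.....#...#

Derivation:
Fill (5+0,1+0) = (5,1)
Fill (5+1,1+0) = (6,1)
Fill (5+1,1+1) = (6,2)
Fill (5+2,1+1) = (7,2)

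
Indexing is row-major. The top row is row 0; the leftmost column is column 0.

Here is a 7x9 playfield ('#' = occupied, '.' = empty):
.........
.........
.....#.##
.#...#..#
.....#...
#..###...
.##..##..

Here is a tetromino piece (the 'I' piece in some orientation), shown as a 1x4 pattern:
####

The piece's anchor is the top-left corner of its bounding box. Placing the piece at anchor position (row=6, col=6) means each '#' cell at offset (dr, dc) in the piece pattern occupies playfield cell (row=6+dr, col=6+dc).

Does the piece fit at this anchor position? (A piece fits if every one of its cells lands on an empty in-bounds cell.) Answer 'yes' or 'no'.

Answer: no

Derivation:
Check each piece cell at anchor (6, 6):
  offset (0,0) -> (6,6): occupied ('#') -> FAIL
  offset (0,1) -> (6,7): empty -> OK
  offset (0,2) -> (6,8): empty -> OK
  offset (0,3) -> (6,9): out of bounds -> FAIL
All cells valid: no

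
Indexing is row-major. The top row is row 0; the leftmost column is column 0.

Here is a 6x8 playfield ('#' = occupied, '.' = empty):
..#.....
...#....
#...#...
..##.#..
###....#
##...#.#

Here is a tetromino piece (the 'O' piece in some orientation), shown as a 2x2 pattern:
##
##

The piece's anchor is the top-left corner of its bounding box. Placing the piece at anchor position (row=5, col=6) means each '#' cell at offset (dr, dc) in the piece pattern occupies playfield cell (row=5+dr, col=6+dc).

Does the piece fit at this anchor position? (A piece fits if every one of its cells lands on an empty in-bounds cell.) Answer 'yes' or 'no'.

Check each piece cell at anchor (5, 6):
  offset (0,0) -> (5,6): empty -> OK
  offset (0,1) -> (5,7): occupied ('#') -> FAIL
  offset (1,0) -> (6,6): out of bounds -> FAIL
  offset (1,1) -> (6,7): out of bounds -> FAIL
All cells valid: no

Answer: no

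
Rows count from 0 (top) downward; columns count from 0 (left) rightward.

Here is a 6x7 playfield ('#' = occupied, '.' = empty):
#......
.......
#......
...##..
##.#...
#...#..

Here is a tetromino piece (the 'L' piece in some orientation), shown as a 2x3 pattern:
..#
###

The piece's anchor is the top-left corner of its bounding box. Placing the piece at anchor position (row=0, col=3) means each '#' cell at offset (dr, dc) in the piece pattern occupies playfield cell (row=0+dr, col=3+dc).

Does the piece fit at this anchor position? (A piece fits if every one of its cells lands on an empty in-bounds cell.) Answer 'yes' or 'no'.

Answer: yes

Derivation:
Check each piece cell at anchor (0, 3):
  offset (0,2) -> (0,5): empty -> OK
  offset (1,0) -> (1,3): empty -> OK
  offset (1,1) -> (1,4): empty -> OK
  offset (1,2) -> (1,5): empty -> OK
All cells valid: yes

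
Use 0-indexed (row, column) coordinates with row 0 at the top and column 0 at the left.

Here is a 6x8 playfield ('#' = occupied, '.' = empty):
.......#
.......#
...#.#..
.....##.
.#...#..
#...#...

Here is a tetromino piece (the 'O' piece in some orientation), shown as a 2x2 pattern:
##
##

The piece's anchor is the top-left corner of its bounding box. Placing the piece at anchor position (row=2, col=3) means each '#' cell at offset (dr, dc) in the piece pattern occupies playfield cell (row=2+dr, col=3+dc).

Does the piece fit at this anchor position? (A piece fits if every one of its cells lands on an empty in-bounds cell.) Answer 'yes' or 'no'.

Check each piece cell at anchor (2, 3):
  offset (0,0) -> (2,3): occupied ('#') -> FAIL
  offset (0,1) -> (2,4): empty -> OK
  offset (1,0) -> (3,3): empty -> OK
  offset (1,1) -> (3,4): empty -> OK
All cells valid: no

Answer: no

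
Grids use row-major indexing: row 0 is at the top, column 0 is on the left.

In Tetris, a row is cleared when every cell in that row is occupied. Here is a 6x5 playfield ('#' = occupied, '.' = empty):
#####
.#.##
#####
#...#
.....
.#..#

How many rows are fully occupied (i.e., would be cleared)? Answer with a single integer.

Check each row:
  row 0: 0 empty cells -> FULL (clear)
  row 1: 2 empty cells -> not full
  row 2: 0 empty cells -> FULL (clear)
  row 3: 3 empty cells -> not full
  row 4: 5 empty cells -> not full
  row 5: 3 empty cells -> not full
Total rows cleared: 2

Answer: 2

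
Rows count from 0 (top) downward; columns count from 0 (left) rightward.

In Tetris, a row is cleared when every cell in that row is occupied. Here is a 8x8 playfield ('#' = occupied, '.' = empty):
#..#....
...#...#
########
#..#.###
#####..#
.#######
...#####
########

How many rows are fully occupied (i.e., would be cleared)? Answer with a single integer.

Answer: 2

Derivation:
Check each row:
  row 0: 6 empty cells -> not full
  row 1: 6 empty cells -> not full
  row 2: 0 empty cells -> FULL (clear)
  row 3: 3 empty cells -> not full
  row 4: 2 empty cells -> not full
  row 5: 1 empty cell -> not full
  row 6: 3 empty cells -> not full
  row 7: 0 empty cells -> FULL (clear)
Total rows cleared: 2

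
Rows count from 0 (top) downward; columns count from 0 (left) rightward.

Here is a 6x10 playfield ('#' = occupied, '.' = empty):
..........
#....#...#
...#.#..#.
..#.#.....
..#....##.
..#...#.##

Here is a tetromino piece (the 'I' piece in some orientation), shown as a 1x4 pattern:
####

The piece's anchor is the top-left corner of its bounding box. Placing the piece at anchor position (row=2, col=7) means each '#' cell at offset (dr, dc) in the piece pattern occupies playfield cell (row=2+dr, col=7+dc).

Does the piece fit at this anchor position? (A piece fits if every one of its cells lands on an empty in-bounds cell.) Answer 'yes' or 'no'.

Answer: no

Derivation:
Check each piece cell at anchor (2, 7):
  offset (0,0) -> (2,7): empty -> OK
  offset (0,1) -> (2,8): occupied ('#') -> FAIL
  offset (0,2) -> (2,9): empty -> OK
  offset (0,3) -> (2,10): out of bounds -> FAIL
All cells valid: no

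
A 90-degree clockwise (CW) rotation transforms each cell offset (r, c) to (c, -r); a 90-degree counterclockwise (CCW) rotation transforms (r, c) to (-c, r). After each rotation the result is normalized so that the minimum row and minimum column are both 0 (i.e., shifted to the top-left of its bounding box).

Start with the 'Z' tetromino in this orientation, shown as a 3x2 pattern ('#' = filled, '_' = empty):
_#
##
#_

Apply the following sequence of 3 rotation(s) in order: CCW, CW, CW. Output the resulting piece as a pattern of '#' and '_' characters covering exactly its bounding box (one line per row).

Answer: ##_
_##

Derivation:
Start:
_#
##
#_
After rotation 1 (CCW):
##_
_##
After rotation 2 (CW):
_#
##
#_
After rotation 3 (CW):
##_
_##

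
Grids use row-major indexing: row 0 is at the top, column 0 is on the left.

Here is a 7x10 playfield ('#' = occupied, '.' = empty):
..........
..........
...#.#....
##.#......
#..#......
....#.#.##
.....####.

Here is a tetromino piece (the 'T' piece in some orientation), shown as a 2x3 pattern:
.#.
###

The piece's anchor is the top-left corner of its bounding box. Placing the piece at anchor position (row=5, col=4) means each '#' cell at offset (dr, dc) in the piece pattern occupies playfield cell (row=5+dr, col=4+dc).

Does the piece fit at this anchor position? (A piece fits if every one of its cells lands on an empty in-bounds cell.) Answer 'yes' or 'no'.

Check each piece cell at anchor (5, 4):
  offset (0,1) -> (5,5): empty -> OK
  offset (1,0) -> (6,4): empty -> OK
  offset (1,1) -> (6,5): occupied ('#') -> FAIL
  offset (1,2) -> (6,6): occupied ('#') -> FAIL
All cells valid: no

Answer: no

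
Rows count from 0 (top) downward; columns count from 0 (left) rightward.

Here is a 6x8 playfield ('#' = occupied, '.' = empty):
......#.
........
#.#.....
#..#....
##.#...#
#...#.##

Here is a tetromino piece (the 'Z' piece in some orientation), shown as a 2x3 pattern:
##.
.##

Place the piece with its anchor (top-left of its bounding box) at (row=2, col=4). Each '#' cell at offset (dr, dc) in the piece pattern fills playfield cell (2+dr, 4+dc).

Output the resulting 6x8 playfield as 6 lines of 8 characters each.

Fill (2+0,4+0) = (2,4)
Fill (2+0,4+1) = (2,5)
Fill (2+1,4+1) = (3,5)
Fill (2+1,4+2) = (3,6)

Answer: ......#.
........
#.#.##..
#..#.##.
##.#...#
#...#.##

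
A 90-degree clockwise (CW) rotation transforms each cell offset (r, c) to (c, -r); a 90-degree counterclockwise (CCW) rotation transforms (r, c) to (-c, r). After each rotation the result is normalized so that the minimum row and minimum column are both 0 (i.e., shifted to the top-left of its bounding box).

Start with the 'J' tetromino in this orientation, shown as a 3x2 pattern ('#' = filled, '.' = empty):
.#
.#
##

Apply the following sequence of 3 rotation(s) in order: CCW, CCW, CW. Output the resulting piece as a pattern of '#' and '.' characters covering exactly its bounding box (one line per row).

Start:
.#
.#
##
After rotation 1 (CCW):
###
..#
After rotation 2 (CCW):
##
#.
#.
After rotation 3 (CW):
###
..#

Answer: ###
..#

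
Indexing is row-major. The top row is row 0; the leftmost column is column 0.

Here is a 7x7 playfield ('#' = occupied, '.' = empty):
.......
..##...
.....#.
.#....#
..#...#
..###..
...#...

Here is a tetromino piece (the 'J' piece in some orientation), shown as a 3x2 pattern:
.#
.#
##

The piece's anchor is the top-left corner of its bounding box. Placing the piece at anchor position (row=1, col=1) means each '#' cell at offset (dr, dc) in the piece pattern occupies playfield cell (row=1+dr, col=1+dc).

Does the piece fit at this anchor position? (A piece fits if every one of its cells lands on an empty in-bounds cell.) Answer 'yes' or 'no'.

Answer: no

Derivation:
Check each piece cell at anchor (1, 1):
  offset (0,1) -> (1,2): occupied ('#') -> FAIL
  offset (1,1) -> (2,2): empty -> OK
  offset (2,0) -> (3,1): occupied ('#') -> FAIL
  offset (2,1) -> (3,2): empty -> OK
All cells valid: no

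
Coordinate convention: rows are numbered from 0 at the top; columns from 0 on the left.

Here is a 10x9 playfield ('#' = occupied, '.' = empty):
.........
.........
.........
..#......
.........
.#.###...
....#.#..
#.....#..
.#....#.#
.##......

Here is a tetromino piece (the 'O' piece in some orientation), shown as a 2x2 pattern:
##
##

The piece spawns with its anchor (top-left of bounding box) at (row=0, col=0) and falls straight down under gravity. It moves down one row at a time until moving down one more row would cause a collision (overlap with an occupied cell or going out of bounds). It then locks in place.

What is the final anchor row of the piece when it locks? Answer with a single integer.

Answer: 3

Derivation:
Spawn at (row=0, col=0). Try each row:
  row 0: fits
  row 1: fits
  row 2: fits
  row 3: fits
  row 4: blocked -> lock at row 3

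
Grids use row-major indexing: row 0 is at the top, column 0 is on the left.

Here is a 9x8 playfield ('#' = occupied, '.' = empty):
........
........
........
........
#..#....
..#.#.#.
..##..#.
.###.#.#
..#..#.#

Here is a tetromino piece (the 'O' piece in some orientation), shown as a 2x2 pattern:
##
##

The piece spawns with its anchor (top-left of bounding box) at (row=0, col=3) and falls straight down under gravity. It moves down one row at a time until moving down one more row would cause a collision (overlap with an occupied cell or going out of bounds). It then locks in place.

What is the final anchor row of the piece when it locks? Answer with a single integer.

Answer: 2

Derivation:
Spawn at (row=0, col=3). Try each row:
  row 0: fits
  row 1: fits
  row 2: fits
  row 3: blocked -> lock at row 2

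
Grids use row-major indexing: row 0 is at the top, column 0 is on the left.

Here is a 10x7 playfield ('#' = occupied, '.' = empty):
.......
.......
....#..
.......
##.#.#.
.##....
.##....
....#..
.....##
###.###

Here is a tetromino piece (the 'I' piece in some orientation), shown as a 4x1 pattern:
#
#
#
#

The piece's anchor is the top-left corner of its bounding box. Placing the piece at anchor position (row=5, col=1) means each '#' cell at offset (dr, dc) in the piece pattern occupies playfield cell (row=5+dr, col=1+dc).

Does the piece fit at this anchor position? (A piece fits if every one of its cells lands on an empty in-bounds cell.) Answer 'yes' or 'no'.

Answer: no

Derivation:
Check each piece cell at anchor (5, 1):
  offset (0,0) -> (5,1): occupied ('#') -> FAIL
  offset (1,0) -> (6,1): occupied ('#') -> FAIL
  offset (2,0) -> (7,1): empty -> OK
  offset (3,0) -> (8,1): empty -> OK
All cells valid: no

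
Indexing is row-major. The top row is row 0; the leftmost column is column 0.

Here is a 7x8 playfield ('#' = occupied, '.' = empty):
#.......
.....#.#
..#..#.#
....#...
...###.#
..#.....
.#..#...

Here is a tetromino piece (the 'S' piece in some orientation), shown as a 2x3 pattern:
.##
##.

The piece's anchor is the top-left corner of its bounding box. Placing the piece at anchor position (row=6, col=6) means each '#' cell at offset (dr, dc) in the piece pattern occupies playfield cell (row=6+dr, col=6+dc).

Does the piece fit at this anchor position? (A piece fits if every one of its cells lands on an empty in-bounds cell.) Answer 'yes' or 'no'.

Check each piece cell at anchor (6, 6):
  offset (0,1) -> (6,7): empty -> OK
  offset (0,2) -> (6,8): out of bounds -> FAIL
  offset (1,0) -> (7,6): out of bounds -> FAIL
  offset (1,1) -> (7,7): out of bounds -> FAIL
All cells valid: no

Answer: no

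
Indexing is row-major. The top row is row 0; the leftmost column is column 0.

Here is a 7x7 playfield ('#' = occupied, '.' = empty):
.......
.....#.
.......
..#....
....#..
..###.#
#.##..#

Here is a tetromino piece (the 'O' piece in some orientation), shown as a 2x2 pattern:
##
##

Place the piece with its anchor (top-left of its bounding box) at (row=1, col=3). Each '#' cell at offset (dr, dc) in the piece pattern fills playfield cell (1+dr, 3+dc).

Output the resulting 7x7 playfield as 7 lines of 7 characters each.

Answer: .......
...###.
...##..
..#....
....#..
..###.#
#.##..#

Derivation:
Fill (1+0,3+0) = (1,3)
Fill (1+0,3+1) = (1,4)
Fill (1+1,3+0) = (2,3)
Fill (1+1,3+1) = (2,4)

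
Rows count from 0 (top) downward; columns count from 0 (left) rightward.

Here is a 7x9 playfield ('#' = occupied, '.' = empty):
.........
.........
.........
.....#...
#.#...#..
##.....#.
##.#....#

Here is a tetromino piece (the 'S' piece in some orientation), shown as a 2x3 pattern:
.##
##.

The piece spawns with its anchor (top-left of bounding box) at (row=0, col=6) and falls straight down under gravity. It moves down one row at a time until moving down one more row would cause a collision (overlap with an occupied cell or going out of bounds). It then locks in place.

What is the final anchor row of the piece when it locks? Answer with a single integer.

Answer: 2

Derivation:
Spawn at (row=0, col=6). Try each row:
  row 0: fits
  row 1: fits
  row 2: fits
  row 3: blocked -> lock at row 2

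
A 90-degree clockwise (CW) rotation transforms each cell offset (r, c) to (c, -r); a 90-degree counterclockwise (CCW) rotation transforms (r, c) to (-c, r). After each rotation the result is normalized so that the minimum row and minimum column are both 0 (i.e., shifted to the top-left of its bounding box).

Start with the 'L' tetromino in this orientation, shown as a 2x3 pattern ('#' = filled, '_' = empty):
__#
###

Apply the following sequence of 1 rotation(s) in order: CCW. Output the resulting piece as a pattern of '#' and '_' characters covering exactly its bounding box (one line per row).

Start:
__#
###
After rotation 1 (CCW):
##
_#
_#

Answer: ##
_#
_#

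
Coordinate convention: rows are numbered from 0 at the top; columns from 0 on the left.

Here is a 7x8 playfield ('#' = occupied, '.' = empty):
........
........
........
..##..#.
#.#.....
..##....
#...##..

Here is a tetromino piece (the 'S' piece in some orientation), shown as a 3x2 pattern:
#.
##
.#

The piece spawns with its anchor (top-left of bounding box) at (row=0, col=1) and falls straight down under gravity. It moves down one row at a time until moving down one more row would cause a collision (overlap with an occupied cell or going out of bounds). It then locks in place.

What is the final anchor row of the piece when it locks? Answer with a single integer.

Answer: 0

Derivation:
Spawn at (row=0, col=1). Try each row:
  row 0: fits
  row 1: blocked -> lock at row 0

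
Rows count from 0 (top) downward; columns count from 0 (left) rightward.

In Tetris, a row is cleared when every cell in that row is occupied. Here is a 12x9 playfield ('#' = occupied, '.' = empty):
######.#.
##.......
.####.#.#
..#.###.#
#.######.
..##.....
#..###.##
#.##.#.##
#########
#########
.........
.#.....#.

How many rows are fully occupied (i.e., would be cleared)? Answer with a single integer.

Check each row:
  row 0: 2 empty cells -> not full
  row 1: 7 empty cells -> not full
  row 2: 3 empty cells -> not full
  row 3: 4 empty cells -> not full
  row 4: 2 empty cells -> not full
  row 5: 7 empty cells -> not full
  row 6: 3 empty cells -> not full
  row 7: 3 empty cells -> not full
  row 8: 0 empty cells -> FULL (clear)
  row 9: 0 empty cells -> FULL (clear)
  row 10: 9 empty cells -> not full
  row 11: 7 empty cells -> not full
Total rows cleared: 2

Answer: 2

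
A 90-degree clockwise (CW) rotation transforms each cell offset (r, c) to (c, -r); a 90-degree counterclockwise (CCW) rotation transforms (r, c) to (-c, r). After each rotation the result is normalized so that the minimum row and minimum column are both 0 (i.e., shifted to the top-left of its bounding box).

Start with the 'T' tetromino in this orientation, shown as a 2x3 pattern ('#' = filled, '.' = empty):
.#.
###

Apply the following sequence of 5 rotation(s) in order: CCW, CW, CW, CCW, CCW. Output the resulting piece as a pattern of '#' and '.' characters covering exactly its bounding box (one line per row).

Answer: .#
##
.#

Derivation:
Start:
.#.
###
After rotation 1 (CCW):
.#
##
.#
After rotation 2 (CW):
.#.
###
After rotation 3 (CW):
#.
##
#.
After rotation 4 (CCW):
.#.
###
After rotation 5 (CCW):
.#
##
.#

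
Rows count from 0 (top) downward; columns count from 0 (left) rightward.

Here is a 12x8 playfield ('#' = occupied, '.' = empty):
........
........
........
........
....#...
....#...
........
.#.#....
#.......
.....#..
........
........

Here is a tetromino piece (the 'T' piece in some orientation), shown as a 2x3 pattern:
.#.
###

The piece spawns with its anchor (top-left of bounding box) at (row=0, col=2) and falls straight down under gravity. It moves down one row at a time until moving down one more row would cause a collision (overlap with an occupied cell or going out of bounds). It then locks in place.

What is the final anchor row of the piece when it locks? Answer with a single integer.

Answer: 2

Derivation:
Spawn at (row=0, col=2). Try each row:
  row 0: fits
  row 1: fits
  row 2: fits
  row 3: blocked -> lock at row 2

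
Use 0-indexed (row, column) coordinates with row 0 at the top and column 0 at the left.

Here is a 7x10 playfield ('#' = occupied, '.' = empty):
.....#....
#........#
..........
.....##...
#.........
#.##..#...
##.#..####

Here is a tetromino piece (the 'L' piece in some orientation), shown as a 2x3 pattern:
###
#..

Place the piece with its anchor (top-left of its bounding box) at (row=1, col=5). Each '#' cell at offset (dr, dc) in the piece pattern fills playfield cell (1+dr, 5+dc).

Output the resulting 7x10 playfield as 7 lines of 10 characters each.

Fill (1+0,5+0) = (1,5)
Fill (1+0,5+1) = (1,6)
Fill (1+0,5+2) = (1,7)
Fill (1+1,5+0) = (2,5)

Answer: .....#....
#....###.#
.....#....
.....##...
#.........
#.##..#...
##.#..####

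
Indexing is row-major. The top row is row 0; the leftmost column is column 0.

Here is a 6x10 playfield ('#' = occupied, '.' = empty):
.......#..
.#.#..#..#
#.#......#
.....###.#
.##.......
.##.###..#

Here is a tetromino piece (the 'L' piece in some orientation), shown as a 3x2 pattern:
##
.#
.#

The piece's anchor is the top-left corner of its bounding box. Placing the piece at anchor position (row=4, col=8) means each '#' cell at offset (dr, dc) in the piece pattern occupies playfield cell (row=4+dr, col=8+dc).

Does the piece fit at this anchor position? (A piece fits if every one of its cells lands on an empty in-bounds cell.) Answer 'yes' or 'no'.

Answer: no

Derivation:
Check each piece cell at anchor (4, 8):
  offset (0,0) -> (4,8): empty -> OK
  offset (0,1) -> (4,9): empty -> OK
  offset (1,1) -> (5,9): occupied ('#') -> FAIL
  offset (2,1) -> (6,9): out of bounds -> FAIL
All cells valid: no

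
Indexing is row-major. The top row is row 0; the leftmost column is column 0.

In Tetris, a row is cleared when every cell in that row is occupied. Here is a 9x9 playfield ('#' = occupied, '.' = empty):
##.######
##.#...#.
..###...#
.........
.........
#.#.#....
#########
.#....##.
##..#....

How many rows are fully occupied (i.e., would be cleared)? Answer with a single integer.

Check each row:
  row 0: 1 empty cell -> not full
  row 1: 5 empty cells -> not full
  row 2: 5 empty cells -> not full
  row 3: 9 empty cells -> not full
  row 4: 9 empty cells -> not full
  row 5: 6 empty cells -> not full
  row 6: 0 empty cells -> FULL (clear)
  row 7: 6 empty cells -> not full
  row 8: 6 empty cells -> not full
Total rows cleared: 1

Answer: 1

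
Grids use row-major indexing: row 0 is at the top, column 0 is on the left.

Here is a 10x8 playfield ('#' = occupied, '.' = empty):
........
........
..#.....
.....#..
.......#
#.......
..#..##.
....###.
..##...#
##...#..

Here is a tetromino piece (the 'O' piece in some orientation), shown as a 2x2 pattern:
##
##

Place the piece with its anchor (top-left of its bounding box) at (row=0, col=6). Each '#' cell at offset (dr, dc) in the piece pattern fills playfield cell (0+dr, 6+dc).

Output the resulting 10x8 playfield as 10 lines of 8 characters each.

Fill (0+0,6+0) = (0,6)
Fill (0+0,6+1) = (0,7)
Fill (0+1,6+0) = (1,6)
Fill (0+1,6+1) = (1,7)

Answer: ......##
......##
..#.....
.....#..
.......#
#.......
..#..##.
....###.
..##...#
##...#..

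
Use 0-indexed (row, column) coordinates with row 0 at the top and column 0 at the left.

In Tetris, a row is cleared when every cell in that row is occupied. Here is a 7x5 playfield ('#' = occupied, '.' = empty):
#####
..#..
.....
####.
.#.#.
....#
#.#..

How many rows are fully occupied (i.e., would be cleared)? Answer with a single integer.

Check each row:
  row 0: 0 empty cells -> FULL (clear)
  row 1: 4 empty cells -> not full
  row 2: 5 empty cells -> not full
  row 3: 1 empty cell -> not full
  row 4: 3 empty cells -> not full
  row 5: 4 empty cells -> not full
  row 6: 3 empty cells -> not full
Total rows cleared: 1

Answer: 1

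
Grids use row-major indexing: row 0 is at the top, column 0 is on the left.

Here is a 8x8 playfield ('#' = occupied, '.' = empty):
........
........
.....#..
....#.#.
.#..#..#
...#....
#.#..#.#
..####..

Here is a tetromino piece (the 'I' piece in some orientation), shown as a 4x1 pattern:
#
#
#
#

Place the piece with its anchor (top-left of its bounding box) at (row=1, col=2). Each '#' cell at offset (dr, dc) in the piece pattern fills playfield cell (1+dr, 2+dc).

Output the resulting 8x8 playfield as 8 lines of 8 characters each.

Fill (1+0,2+0) = (1,2)
Fill (1+1,2+0) = (2,2)
Fill (1+2,2+0) = (3,2)
Fill (1+3,2+0) = (4,2)

Answer: ........
..#.....
..#..#..
..#.#.#.
.##.#..#
...#....
#.#..#.#
..####..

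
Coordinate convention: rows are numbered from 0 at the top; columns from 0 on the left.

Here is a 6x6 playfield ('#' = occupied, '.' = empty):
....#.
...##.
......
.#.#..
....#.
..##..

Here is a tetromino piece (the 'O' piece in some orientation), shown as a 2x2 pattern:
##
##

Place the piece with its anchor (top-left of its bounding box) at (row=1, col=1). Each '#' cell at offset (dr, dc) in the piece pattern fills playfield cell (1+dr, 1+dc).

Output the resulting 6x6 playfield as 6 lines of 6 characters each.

Fill (1+0,1+0) = (1,1)
Fill (1+0,1+1) = (1,2)
Fill (1+1,1+0) = (2,1)
Fill (1+1,1+1) = (2,2)

Answer: ....#.
.####.
.##...
.#.#..
....#.
..##..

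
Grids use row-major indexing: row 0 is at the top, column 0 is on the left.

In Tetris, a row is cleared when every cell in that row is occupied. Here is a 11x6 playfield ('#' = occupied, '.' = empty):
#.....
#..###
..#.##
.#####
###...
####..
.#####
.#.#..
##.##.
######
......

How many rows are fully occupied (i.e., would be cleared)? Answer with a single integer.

Check each row:
  row 0: 5 empty cells -> not full
  row 1: 2 empty cells -> not full
  row 2: 3 empty cells -> not full
  row 3: 1 empty cell -> not full
  row 4: 3 empty cells -> not full
  row 5: 2 empty cells -> not full
  row 6: 1 empty cell -> not full
  row 7: 4 empty cells -> not full
  row 8: 2 empty cells -> not full
  row 9: 0 empty cells -> FULL (clear)
  row 10: 6 empty cells -> not full
Total rows cleared: 1

Answer: 1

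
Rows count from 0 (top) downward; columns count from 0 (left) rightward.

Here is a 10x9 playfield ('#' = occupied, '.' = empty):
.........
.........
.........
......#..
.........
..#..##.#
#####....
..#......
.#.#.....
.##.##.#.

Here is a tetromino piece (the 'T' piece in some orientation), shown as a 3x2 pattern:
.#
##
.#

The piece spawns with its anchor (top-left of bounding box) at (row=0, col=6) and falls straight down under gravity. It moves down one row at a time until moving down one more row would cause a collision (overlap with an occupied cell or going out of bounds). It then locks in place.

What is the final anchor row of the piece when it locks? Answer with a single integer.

Answer: 1

Derivation:
Spawn at (row=0, col=6). Try each row:
  row 0: fits
  row 1: fits
  row 2: blocked -> lock at row 1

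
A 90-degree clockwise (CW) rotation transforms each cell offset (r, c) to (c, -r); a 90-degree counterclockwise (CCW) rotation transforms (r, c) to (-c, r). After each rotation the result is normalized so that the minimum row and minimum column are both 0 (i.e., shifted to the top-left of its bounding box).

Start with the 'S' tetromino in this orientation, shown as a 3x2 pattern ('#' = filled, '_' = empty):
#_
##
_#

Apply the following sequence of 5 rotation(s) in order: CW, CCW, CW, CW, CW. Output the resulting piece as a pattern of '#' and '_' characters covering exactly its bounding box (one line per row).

Start:
#_
##
_#
After rotation 1 (CW):
_##
##_
After rotation 2 (CCW):
#_
##
_#
After rotation 3 (CW):
_##
##_
After rotation 4 (CW):
#_
##
_#
After rotation 5 (CW):
_##
##_

Answer: _##
##_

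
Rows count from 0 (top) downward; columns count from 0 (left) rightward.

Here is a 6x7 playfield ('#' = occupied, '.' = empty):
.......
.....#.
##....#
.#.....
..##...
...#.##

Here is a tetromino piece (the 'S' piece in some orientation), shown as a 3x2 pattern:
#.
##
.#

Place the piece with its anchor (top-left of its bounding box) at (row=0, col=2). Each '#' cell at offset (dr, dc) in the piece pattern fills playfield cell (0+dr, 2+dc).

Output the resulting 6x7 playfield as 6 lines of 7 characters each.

Answer: ..#....
..##.#.
##.#..#
.#.....
..##...
...#.##

Derivation:
Fill (0+0,2+0) = (0,2)
Fill (0+1,2+0) = (1,2)
Fill (0+1,2+1) = (1,3)
Fill (0+2,2+1) = (2,3)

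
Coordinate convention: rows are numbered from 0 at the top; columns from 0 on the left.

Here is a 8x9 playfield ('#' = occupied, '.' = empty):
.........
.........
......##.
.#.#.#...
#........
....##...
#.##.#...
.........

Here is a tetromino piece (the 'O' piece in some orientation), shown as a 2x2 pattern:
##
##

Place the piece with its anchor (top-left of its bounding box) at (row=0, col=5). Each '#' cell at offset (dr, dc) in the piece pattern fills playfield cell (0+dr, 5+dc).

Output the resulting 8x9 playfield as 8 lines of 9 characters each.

Fill (0+0,5+0) = (0,5)
Fill (0+0,5+1) = (0,6)
Fill (0+1,5+0) = (1,5)
Fill (0+1,5+1) = (1,6)

Answer: .....##..
.....##..
......##.
.#.#.#...
#........
....##...
#.##.#...
.........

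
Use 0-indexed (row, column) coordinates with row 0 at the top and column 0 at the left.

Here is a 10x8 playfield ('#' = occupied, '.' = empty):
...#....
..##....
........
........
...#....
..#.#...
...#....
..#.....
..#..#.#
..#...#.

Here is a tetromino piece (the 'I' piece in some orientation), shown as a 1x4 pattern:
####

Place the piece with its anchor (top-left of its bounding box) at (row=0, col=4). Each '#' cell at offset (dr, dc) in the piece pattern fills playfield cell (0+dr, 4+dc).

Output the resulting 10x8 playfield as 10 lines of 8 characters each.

Answer: ...#####
..##....
........
........
...#....
..#.#...
...#....
..#.....
..#..#.#
..#...#.

Derivation:
Fill (0+0,4+0) = (0,4)
Fill (0+0,4+1) = (0,5)
Fill (0+0,4+2) = (0,6)
Fill (0+0,4+3) = (0,7)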